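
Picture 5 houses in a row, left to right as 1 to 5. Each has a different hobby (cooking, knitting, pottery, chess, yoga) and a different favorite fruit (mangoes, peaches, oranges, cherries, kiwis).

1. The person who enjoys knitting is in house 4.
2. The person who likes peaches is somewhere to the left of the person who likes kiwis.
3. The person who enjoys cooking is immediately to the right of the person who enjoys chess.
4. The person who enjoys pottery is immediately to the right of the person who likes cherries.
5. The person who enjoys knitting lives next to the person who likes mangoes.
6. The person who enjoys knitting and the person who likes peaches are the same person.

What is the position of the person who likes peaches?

Clue 1 places the person who enjoys knitting in house 4.
By clue 6, the person who likes peaches is in house 4.
By clue 2, the person who likes kiwis is in house 5.
House 5's hobby must be yoga (nothing else left).
So house 1 gets chess for hobby.
That leaves mangoes as the favorite fruit for house 3.
By clue 3, the person who enjoys cooking is in house 2.
The only hobby still possible for house 3 is pottery.
Clue 4: the person who likes cherries is in house 2.
So house 1 gets oranges for favorite fruit.
So: house 1 = chess/oranges, house 2 = cooking/cherries, house 3 = pottery/mangoes, house 4 = knitting/peaches, house 5 = yoga/kiwis.

4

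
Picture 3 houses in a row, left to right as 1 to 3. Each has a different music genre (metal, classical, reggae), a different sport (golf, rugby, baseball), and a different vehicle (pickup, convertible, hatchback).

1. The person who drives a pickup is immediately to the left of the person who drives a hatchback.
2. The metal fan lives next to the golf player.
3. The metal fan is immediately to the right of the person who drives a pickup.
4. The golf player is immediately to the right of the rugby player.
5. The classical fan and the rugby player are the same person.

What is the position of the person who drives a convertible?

The classical fan is narrowed to house 1 or 2; consider each.
Placing it in house 2 leads to a contradiction, so it's in house 1.
From clue 5, the rugby player must be in house 1.
Clue 4: the golf player is in house 2.
House 3 sport: only baseball fits.
Clue 2 places the metal fan in house 3.
From clue 3, the person who drives a pickup must be in house 2.
That leaves reggae as the music genre for house 2.
The only vehicle still possible for house 1 is convertible.
That leaves hatchback as the vehicle for house 3.
So: house 1 = classical/rugby/convertible, house 2 = reggae/golf/pickup, house 3 = metal/baseball/hatchback.

1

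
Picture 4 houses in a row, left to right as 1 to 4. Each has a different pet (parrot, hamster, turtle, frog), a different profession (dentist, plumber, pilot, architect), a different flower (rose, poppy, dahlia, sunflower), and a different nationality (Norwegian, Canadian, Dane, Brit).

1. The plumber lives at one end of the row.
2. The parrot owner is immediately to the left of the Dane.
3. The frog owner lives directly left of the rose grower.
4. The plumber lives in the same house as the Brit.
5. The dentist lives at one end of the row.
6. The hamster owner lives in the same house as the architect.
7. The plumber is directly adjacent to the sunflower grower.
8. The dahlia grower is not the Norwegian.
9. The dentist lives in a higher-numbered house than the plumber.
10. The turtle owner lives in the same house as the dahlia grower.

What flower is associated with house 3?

rose

Clue 9 places the dentist in house 4.
By clue 9, the plumber is in house 1.
Clue 4: the Brit is in house 1.
Clue 7 places the sunflower grower in house 2.
That leaves turtle as the pet for house 4.
The dahlia grower is in house 4 (clue 10).
House 1 pet: only parrot fits.
The only flower still possible for house 1 is poppy.
That leaves rose as the flower for house 3.
Clue 2: the Dane is in house 2.
Clue 3: the frog owner is in house 2.
So house 3 gets hamster for pet.
So house 4 gets Canadian for nationality.
Clue 6: the architect is in house 3.
That leaves pilot as the profession for house 2.
So house 3 gets Norwegian for nationality.
So: house 1 = parrot/plumber/poppy/Brit, house 2 = frog/pilot/sunflower/Dane, house 3 = hamster/architect/rose/Norwegian, house 4 = turtle/dentist/dahlia/Canadian.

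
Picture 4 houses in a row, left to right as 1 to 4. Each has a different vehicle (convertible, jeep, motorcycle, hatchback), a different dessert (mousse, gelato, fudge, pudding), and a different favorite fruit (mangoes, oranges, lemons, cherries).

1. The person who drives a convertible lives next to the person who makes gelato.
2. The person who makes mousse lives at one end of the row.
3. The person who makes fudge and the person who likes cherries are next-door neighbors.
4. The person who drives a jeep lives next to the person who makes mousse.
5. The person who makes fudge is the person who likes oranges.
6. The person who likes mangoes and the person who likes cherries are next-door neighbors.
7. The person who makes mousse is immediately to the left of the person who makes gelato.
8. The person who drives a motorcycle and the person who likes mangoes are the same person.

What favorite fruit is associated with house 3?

From clue 7, the person who makes mousse must be in house 1.
Clue 7: the person who makes gelato is in house 2.
The person who drives a jeep is in house 2 (clue 4).
The person who drives a convertible is narrowed to house 1 or 3; consider each.
Placing it in house 1 leads to a contradiction, so it's in house 3.
The person who drives a hatchback is narrowed to house 1 or 4; consider each.
Placing it in house 1 leads to a contradiction, so it's in house 4.
House 1's vehicle must be motorcycle (nothing else left).
The person who likes mangoes is in house 1 (clue 8).
Clue 6: the person who likes cherries is in house 2.
The person who makes fudge is in house 3 (clue 3).
Clue 5 places the person who likes oranges in house 3.
That leaves pudding as the dessert for house 4.
The only favorite fruit still possible for house 4 is lemons.
So: house 1 = motorcycle/mousse/mangoes, house 2 = jeep/gelato/cherries, house 3 = convertible/fudge/oranges, house 4 = hatchback/pudding/lemons.

oranges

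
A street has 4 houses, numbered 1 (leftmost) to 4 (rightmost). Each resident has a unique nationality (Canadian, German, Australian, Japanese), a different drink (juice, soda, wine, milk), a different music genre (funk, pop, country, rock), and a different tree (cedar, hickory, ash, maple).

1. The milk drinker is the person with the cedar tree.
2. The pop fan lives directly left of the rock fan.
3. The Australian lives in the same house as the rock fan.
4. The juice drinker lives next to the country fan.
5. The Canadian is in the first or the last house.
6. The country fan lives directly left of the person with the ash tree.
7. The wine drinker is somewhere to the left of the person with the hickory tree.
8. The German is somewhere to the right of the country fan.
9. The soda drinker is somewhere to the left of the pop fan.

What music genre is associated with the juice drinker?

pop

The Australian is narrowed to house 3 or 4; consider each.
Placing it in house 3 leads to a contradiction, so it's in house 4.
By clue 3, the rock fan is in house 4.
From clue 2, the pop fan must be in house 3.
House 1's nationality must be Canadian (nothing else left).
So house 4 gets milk for drink.
Clue 1 places the person with the cedar tree in house 4.
The only tree still possible for house 1 is maple.
House 3's drink must be juice (nothing else left).
Clue 4 places the country fan in house 2.
By clue 6, the person with the ash tree is in house 3.
Clue 8: the German is in house 3.
The only nationality still possible for house 2 is Japanese.
So house 1 gets funk for music genre.
House 2's tree must be hickory (nothing else left).
From clue 7, the wine drinker must be in house 1.
So house 2 gets soda for drink.
So: house 1 = Canadian/wine/funk/maple, house 2 = Japanese/soda/country/hickory, house 3 = German/juice/pop/ash, house 4 = Australian/milk/rock/cedar.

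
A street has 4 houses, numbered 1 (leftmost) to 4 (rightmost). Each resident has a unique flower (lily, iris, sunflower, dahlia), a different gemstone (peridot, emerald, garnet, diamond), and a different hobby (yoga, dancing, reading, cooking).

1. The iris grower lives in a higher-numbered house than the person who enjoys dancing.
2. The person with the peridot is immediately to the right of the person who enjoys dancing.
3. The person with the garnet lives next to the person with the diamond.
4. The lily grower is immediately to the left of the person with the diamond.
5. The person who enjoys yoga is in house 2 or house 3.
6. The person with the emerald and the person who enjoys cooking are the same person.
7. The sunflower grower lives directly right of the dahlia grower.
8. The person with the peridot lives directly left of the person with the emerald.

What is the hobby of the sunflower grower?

yoga

The only gemstone still possible for house 1 is garnet.
Clue 3 places the person with the diamond in house 2.
By clue 4, the lily grower is in house 1.
So house 4 gets emerald for gemstone.
The person who enjoys dancing is in house 2 (clue 2).
The person who enjoys cooking is in house 4 (clue 6).
House 3's gemstone must be peridot (nothing else left).
The only hobby still possible for house 1 is reading.
The only hobby still possible for house 3 is yoga.
So house 2 gets dahlia for flower.
Clue 7: the sunflower grower is in house 3.
The only flower still possible for house 4 is iris.
So: house 1 = lily/garnet/reading, house 2 = dahlia/diamond/dancing, house 3 = sunflower/peridot/yoga, house 4 = iris/emerald/cooking.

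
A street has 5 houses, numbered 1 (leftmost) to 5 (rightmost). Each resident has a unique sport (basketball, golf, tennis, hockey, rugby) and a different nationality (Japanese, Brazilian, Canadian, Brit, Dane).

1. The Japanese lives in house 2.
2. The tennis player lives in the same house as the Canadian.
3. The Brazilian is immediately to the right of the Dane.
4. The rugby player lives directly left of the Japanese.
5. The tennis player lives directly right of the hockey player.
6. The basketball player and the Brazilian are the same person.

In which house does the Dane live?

By clue 1, the Japanese is in house 2.
From clue 4, the rugby player must be in house 1.
House 1's nationality must be Brit (nothing else left).
The basketball player is narrowed to house 4 or 5; consider each.
Placing it in house 4 leads to a contradiction, so it's in house 5.
Clue 6: the Brazilian is in house 5.
Clue 3 places the Dane in house 4.
So house 3 gets Canadian for nationality.
Clue 2: the tennis player is in house 3.
From clue 5, the hockey player must be in house 2.
That leaves golf as the sport for house 4.
So: house 1 = rugby/Brit, house 2 = hockey/Japanese, house 3 = tennis/Canadian, house 4 = golf/Dane, house 5 = basketball/Brazilian.

4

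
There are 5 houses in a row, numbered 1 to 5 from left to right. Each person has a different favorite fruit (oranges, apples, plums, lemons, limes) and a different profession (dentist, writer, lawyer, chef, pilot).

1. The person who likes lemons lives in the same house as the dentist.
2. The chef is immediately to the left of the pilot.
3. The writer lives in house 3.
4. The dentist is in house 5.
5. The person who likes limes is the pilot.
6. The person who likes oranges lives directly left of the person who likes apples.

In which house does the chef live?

By clue 3, the writer is in house 3.
Clue 4: the dentist is in house 5.
By clue 1, the person who likes lemons is in house 5.
From clue 2, the chef must be in house 1.
The pilot is in house 2 (clue 2).
Clue 5: the person who likes limes is in house 2.
So house 4 gets lawyer for profession.
By clue 6, the person who likes oranges is in house 3.
Clue 6 places the person who likes apples in house 4.
House 1 favorite fruit: only plums fits.
So: house 1 = plums/chef, house 2 = limes/pilot, house 3 = oranges/writer, house 4 = apples/lawyer, house 5 = lemons/dentist.

1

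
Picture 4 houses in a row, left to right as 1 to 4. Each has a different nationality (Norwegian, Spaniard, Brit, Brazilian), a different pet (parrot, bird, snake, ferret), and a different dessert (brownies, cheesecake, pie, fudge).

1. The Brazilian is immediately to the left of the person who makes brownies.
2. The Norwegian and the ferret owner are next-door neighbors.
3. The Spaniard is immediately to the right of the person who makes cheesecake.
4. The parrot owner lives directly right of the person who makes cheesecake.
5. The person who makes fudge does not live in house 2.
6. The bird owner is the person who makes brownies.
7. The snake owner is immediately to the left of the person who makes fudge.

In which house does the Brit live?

3

That leaves ferret as the pet for house 1.
By clue 2, the Norwegian is in house 2.
House 1's dessert must be pie (nothing else left).
The Brazilian is narrowed to house 1 or 3; consider each.
Placing it in house 3 leads to a contradiction, so it's in house 1.
Clue 1 places the person who makes brownies in house 2.
Clue 6: the bird owner is in house 2.
House 3's pet must be snake (nothing else left).
House 4 pet: only parrot fits.
So house 3 gets cheesecake for dessert.
House 4 dessert: only fudge fits.
From clue 3, the Spaniard must be in house 4.
That leaves Brit as the nationality for house 3.
So: house 1 = Brazilian/ferret/pie, house 2 = Norwegian/bird/brownies, house 3 = Brit/snake/cheesecake, house 4 = Spaniard/parrot/fudge.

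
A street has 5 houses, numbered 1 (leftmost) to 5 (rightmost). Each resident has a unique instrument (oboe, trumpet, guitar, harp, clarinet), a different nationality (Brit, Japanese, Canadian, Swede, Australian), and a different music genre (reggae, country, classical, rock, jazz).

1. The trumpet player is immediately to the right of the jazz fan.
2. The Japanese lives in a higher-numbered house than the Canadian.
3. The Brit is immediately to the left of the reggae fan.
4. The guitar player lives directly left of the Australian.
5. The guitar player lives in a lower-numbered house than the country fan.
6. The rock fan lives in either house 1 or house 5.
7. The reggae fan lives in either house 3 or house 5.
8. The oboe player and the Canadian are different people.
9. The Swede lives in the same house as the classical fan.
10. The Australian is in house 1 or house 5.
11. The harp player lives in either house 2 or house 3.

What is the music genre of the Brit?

Clue 10 places the Australian in house 5.
Clue 4: the guitar player is in house 4.
From clue 5, the country fan must be in house 5.
The only music genre still possible for house 1 is rock.
Clue 3: the Brit is in house 2.
The only nationality still possible for house 1 is Canadian.
The only music genre still possible for house 3 is reggae.
Clue 9: the Swede is in house 4.
Clue 9: the classical fan is in house 4.
House 1's instrument must be clarinet (nothing else left).
House 3 nationality: only Japanese fits.
House 2's music genre must be jazz (nothing else left).
From clue 1, the trumpet player must be in house 3.
That leaves harp as the instrument for house 2.
That leaves oboe as the instrument for house 5.
So: house 1 = clarinet/Canadian/rock, house 2 = harp/Brit/jazz, house 3 = trumpet/Japanese/reggae, house 4 = guitar/Swede/classical, house 5 = oboe/Australian/country.

jazz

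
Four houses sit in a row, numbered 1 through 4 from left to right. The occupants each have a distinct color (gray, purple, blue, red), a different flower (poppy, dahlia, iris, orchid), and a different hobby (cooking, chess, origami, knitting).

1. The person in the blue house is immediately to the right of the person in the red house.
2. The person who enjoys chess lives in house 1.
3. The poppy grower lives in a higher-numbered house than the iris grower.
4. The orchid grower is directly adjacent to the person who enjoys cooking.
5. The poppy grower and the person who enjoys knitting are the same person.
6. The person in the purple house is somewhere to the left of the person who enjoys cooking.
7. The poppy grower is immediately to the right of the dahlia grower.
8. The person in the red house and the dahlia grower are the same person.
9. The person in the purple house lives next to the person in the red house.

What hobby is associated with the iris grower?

chess

Clue 2 places the person who enjoys chess in house 1.
The person in the blue house is narrowed to house 2 or 3 or 4; consider each.
Placing it in house 2 and house 3 leads to a contradiction, so it's in house 4.
By clue 1, the person in the red house is in house 3.
Clue 8: the dahlia grower is in house 3.
The person in the purple house is in house 2 (clue 9).
House 1 color: only gray fits.
By clue 6, the person who enjoys cooking is in house 3.
Clue 7 places the poppy grower in house 4.
Clue 4 places the orchid grower in house 2.
Clue 5: the person who enjoys knitting is in house 4.
House 1 flower: only iris fits.
That leaves origami as the hobby for house 2.
So: house 1 = gray/iris/chess, house 2 = purple/orchid/origami, house 3 = red/dahlia/cooking, house 4 = blue/poppy/knitting.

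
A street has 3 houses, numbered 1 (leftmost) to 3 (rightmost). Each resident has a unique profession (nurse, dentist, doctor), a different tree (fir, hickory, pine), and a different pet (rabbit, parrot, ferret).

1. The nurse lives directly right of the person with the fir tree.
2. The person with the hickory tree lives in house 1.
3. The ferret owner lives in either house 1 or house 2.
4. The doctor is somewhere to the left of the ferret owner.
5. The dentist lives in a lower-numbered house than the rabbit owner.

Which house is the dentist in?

2

Clue 2 places the person with the hickory tree in house 1.
Clue 4: the doctor is in house 1.
By clue 4, the ferret owner is in house 2.
So house 3 gets nurse for profession.
So house 3 gets pine for tree.
The only pet still possible for house 1 is parrot.
So house 3 gets rabbit for pet.
That leaves dentist as the profession for house 2.
House 2 tree: only fir fits.
So: house 1 = doctor/hickory/parrot, house 2 = dentist/fir/ferret, house 3 = nurse/pine/rabbit.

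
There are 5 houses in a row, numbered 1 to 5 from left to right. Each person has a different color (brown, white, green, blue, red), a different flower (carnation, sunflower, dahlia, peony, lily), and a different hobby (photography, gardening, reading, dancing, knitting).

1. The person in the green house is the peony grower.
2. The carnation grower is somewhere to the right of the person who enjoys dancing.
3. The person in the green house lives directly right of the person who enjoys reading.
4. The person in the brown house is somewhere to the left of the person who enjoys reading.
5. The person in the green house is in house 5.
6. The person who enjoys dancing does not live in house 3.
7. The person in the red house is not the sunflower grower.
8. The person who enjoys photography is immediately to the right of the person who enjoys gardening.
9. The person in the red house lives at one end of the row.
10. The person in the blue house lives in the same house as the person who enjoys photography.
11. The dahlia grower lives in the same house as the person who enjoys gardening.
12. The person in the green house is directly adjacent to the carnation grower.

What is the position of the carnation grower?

4

By clue 5, the person in the green house is in house 5.
The carnation grower is in house 4 (clue 12).
House 1's color must be red (nothing else left).
Clue 1: the peony grower is in house 5.
From clue 3, the person who enjoys reading must be in house 4.
That leaves knitting as the hobby for house 5.
That leaves white as the color for house 4.
The only hobby still possible for house 3 is photography.
By clue 8, the person who enjoys gardening is in house 2.
Clue 10: the person in the blue house is in house 3.
The dahlia grower is in house 2 (clue 11).
House 2's color must be brown (nothing else left).
That leaves lily as the flower for house 1.
House 3 flower: only sunflower fits.
House 1's hobby must be dancing (nothing else left).
So: house 1 = red/lily/dancing, house 2 = brown/dahlia/gardening, house 3 = blue/sunflower/photography, house 4 = white/carnation/reading, house 5 = green/peony/knitting.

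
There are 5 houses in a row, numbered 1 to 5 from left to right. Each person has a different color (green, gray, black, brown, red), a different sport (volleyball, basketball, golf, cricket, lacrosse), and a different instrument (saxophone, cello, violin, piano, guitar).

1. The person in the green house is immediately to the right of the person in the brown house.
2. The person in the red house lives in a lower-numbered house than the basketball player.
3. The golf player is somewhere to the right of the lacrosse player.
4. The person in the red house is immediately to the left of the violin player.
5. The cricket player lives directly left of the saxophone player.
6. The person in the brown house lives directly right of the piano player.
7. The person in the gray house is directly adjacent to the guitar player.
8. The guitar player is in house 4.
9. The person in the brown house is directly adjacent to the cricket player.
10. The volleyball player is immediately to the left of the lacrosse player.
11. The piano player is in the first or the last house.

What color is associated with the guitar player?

The guitar player is in house 4 (clue 8).
By clue 11, the piano player is in house 1.
By clue 6, the person in the brown house is in house 2.
Clue 9: the cricket player is in house 1.
The person in the green house is in house 3 (clue 1).
Clue 5: the saxophone player is in house 2.
That leaves gray as the color for house 5.
The only instrument still possible for house 3 is cello.
The only instrument still possible for house 5 is violin.
From clue 4, the person in the red house must be in house 4.
That leaves black as the color for house 1.
From clue 2, the basketball player must be in house 5.
House 2 sport: only volleyball fits.
House 3's sport must be lacrosse (nothing else left).
House 4's sport must be golf (nothing else left).
So: house 1 = black/cricket/piano, house 2 = brown/volleyball/saxophone, house 3 = green/lacrosse/cello, house 4 = red/golf/guitar, house 5 = gray/basketball/violin.

red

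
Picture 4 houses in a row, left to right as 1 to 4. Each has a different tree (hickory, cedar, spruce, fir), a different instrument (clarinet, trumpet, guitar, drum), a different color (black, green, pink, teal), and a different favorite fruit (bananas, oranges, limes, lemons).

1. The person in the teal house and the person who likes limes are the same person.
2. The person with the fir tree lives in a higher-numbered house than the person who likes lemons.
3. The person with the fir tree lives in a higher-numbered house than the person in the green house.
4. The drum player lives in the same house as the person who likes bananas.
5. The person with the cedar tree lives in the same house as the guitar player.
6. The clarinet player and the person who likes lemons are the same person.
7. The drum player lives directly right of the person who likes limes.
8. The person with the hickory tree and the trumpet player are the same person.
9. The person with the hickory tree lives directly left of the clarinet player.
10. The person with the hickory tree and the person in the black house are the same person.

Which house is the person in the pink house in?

4

House 4 color: only pink fits.
The person with the fir tree is narrowed to house 3 or 4; consider each.
Placing it in house 3 leads to a contradiction, so it's in house 4.
That leaves drum as the instrument for house 4.
By clue 4, the person who likes bananas is in house 4.
From clue 7, the person who likes limes must be in house 3.
House 1 favorite fruit: only oranges fits.
The only favorite fruit still possible for house 2 is lemons.
The person in the teal house is in house 3 (clue 1).
The clarinet player is in house 2 (clue 6).
Clue 9: the person with the hickory tree is in house 1.
From clue 10, the person in the black house must be in house 1.
That leaves trumpet as the instrument for house 1.
House 3's instrument must be guitar (nothing else left).
The only color still possible for house 2 is green.
Clue 5 places the person with the cedar tree in house 3.
The only tree still possible for house 2 is spruce.
So: house 1 = hickory/trumpet/black/oranges, house 2 = spruce/clarinet/green/lemons, house 3 = cedar/guitar/teal/limes, house 4 = fir/drum/pink/bananas.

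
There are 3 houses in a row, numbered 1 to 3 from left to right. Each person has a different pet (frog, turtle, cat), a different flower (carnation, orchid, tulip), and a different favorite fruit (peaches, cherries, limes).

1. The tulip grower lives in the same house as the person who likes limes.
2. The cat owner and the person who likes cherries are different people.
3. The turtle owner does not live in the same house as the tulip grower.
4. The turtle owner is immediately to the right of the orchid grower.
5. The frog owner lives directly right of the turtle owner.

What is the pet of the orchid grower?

cat

The frog owner is in house 3 (clue 5).
From clue 5, the turtle owner must be in house 2.
That leaves cat as the pet for house 1.
By clue 4, the orchid grower is in house 1.
House 2's flower must be carnation (nothing else left).
House 3's flower must be tulip (nothing else left).
Clue 1 places the person who likes limes in house 3.
House 1 favorite fruit: only peaches fits.
House 2's favorite fruit must be cherries (nothing else left).
So: house 1 = cat/orchid/peaches, house 2 = turtle/carnation/cherries, house 3 = frog/tulip/limes.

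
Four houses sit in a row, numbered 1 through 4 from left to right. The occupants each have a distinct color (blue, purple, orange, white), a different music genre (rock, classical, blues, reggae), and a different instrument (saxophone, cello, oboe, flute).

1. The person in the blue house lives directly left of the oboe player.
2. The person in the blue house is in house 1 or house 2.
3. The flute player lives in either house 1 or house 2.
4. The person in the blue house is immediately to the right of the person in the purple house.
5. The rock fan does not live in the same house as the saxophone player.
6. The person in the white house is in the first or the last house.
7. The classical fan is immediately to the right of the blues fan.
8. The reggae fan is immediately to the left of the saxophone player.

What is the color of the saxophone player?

blue

From clue 4, the person in the blue house must be in house 2.
Clue 4: the person in the purple house is in house 1.
House 3 color: only orange fits.
House 4 color: only white fits.
By clue 1, the oboe player is in house 3.
The reggae fan is narrowed to house 1 or 3; consider each.
Placing it in house 3 leads to a contradiction, so it's in house 1.
Clue 8 places the saxophone player in house 2.
So house 1 gets flute for instrument.
The only instrument still possible for house 4 is cello.
The only music genre still possible for house 2 is blues.
Clue 7: the classical fan is in house 3.
House 4 music genre: only rock fits.
So: house 1 = purple/reggae/flute, house 2 = blue/blues/saxophone, house 3 = orange/classical/oboe, house 4 = white/rock/cello.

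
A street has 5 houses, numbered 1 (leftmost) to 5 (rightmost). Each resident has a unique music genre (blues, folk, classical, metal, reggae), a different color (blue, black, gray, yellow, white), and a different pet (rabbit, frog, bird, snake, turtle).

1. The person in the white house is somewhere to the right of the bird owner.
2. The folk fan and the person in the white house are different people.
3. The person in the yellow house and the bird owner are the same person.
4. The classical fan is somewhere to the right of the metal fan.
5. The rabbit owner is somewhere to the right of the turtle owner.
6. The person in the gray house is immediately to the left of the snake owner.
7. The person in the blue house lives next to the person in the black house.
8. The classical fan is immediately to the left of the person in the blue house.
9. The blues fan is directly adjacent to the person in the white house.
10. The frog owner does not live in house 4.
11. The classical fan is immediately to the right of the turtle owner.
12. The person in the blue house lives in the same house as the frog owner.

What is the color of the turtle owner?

The classical fan is narrowed to house 2 or 4; consider each.
Placing it in house 4 leads to a contradiction, so it's in house 2.
Clue 4 places the metal fan in house 1.
Clue 8: the person in the blue house is in house 3.
By clue 11, the turtle owner is in house 1.
Clue 12: the frog owner is in house 3.
House 5's color must be white (nothing else left).
By clue 9, the blues fan is in house 4.
So house 3 gets folk for music genre.
House 5 music genre: only reggae fits.
House 1 color: only gray fits.
Clue 6: the snake owner is in house 2.
House 5's pet must be rabbit (nothing else left).
Clue 3 places the person in the yellow house in house 4.
The only color still possible for house 2 is black.
House 4 pet: only bird fits.
So: house 1 = metal/gray/turtle, house 2 = classical/black/snake, house 3 = folk/blue/frog, house 4 = blues/yellow/bird, house 5 = reggae/white/rabbit.

gray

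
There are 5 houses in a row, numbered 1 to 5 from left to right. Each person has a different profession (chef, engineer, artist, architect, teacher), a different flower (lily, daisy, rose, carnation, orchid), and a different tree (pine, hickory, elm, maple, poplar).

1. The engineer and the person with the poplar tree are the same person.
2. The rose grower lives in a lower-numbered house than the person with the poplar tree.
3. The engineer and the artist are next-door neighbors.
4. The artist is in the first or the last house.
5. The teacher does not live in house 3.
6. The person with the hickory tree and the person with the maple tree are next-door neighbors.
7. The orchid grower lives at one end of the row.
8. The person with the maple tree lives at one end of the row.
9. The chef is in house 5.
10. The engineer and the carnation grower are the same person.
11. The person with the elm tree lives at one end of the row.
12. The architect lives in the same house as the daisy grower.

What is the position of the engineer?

From clue 9, the chef must be in house 5.
House 1 profession: only artist fits.
From clue 3, the engineer must be in house 2.
Clue 10 places the carnation grower in house 2.
That leaves architect as the profession for house 3.
House 4 profession: only teacher fits.
Clue 1 places the person with the poplar tree in house 2.
Clue 2 places the rose grower in house 1.
By clue 12, the daisy grower is in house 3.
House 4's flower must be lily (nothing else left).
House 5 flower: only orchid fits.
The only tree still possible for house 3 is pine.
That leaves hickory as the tree for house 4.
The person with the maple tree is in house 5 (clue 6).
That leaves elm as the tree for house 1.
So: house 1 = artist/rose/elm, house 2 = engineer/carnation/poplar, house 3 = architect/daisy/pine, house 4 = teacher/lily/hickory, house 5 = chef/orchid/maple.

2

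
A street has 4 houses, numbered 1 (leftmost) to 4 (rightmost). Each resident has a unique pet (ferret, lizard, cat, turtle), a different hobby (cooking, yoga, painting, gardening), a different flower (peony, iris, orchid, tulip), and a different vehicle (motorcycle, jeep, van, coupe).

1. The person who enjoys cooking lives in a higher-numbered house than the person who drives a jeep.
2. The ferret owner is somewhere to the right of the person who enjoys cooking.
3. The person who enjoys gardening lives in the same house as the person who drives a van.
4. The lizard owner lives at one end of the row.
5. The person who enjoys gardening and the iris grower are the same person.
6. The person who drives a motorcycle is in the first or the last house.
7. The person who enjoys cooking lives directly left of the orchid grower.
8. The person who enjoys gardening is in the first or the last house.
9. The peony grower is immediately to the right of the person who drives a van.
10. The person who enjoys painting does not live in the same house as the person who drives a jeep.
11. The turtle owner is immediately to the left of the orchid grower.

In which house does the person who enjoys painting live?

From clue 3, the person who enjoys gardening must be in house 1.
By clue 3, the person who drives a van is in house 1.
Clue 5 places the iris grower in house 1.
Clue 9: the peony grower is in house 2.
So house 3 gets coupe for vehicle.
So house 4 gets motorcycle for vehicle.
Clue 1: the person who enjoys cooking is in house 3.
Clue 2 places the ferret owner in house 4.
The orchid grower is in house 4 (clue 7).
By clue 11, the turtle owner is in house 3.
So house 1 gets lizard for pet.
House 2's pet must be cat (nothing else left).
House 2's hobby must be yoga (nothing else left).
The only hobby still possible for house 4 is painting.
House 3's flower must be tulip (nothing else left).
That leaves jeep as the vehicle for house 2.
So: house 1 = lizard/gardening/iris/van, house 2 = cat/yoga/peony/jeep, house 3 = turtle/cooking/tulip/coupe, house 4 = ferret/painting/orchid/motorcycle.

4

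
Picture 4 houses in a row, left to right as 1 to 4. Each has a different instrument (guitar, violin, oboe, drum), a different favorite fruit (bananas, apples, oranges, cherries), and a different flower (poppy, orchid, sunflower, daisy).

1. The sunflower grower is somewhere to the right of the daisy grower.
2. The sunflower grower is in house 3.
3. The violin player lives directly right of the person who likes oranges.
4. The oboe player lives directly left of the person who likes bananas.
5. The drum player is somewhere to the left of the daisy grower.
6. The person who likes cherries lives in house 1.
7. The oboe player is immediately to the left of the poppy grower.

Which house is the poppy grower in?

Clue 2 places the sunflower grower in house 3.
Clue 6: the person who likes cherries is in house 1.
That leaves orchid as the flower for house 1.
So house 2 gets daisy for flower.
So house 4 gets poppy for flower.
From clue 5, the drum player must be in house 1.
From clue 7, the oboe player must be in house 3.
That leaves guitar as the instrument for house 2.
House 4's instrument must be violin (nothing else left).
Clue 3: the person who likes oranges is in house 3.
Clue 4 places the person who likes bananas in house 4.
House 2 favorite fruit: only apples fits.
So: house 1 = drum/cherries/orchid, house 2 = guitar/apples/daisy, house 3 = oboe/oranges/sunflower, house 4 = violin/bananas/poppy.

4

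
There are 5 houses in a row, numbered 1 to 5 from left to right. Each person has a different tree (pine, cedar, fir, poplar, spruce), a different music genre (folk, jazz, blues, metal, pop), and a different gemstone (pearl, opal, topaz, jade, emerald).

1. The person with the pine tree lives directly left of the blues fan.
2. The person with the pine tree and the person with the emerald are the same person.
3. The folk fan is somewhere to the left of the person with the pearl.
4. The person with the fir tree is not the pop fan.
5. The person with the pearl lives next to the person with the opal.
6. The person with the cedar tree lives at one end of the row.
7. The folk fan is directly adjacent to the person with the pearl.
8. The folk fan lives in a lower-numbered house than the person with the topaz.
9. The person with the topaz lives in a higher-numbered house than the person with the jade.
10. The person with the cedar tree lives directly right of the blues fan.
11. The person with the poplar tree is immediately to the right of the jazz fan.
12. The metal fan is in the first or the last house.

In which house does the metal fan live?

5

Clue 10 places the person with the cedar tree in house 5.
The blues fan is in house 4 (clue 10).
From clue 1, the person with the pine tree must be in house 3.
Clue 2: the person with the emerald is in house 3.
House 2 music genre: only pop fits.
The only music genre still possible for house 5 is metal.
The person with the fir tree is narrowed to house 1 or 4; consider each.
Placing it in house 4 leads to a contradiction, so it's in house 1.
The person with the poplar tree is narrowed to house 2 or 4; consider each.
Placing it in house 2 leads to a contradiction, so it's in house 4.
By clue 11, the jazz fan is in house 3.
House 2 tree: only spruce fits.
That leaves folk as the music genre for house 1.
Clue 7: the person with the pearl is in house 2.
The person with the opal is in house 1 (clue 5).
The only gemstone still possible for house 4 is jade.
That leaves topaz as the gemstone for house 5.
So: house 1 = fir/folk/opal, house 2 = spruce/pop/pearl, house 3 = pine/jazz/emerald, house 4 = poplar/blues/jade, house 5 = cedar/metal/topaz.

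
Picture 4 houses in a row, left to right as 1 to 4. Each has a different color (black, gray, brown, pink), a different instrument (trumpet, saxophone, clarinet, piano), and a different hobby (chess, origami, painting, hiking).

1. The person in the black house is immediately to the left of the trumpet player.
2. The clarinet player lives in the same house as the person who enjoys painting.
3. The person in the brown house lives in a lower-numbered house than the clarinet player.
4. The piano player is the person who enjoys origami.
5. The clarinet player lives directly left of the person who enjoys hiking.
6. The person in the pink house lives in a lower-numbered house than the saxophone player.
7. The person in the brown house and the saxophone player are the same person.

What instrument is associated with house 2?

saxophone

House 4 color: only gray fits.
House 1's instrument must be piano (nothing else left).
That leaves trumpet as the instrument for house 4.
Clue 1: the person in the black house is in house 3.
From clue 3, the person in the brown house must be in house 2.
Clue 3: the clarinet player is in house 3.
From clue 4, the person who enjoys origami must be in house 1.
The person who enjoys hiking is in house 4 (clue 5).
From clue 7, the saxophone player must be in house 2.
That leaves pink as the color for house 1.
Clue 2: the person who enjoys painting is in house 3.
So house 2 gets chess for hobby.
So: house 1 = pink/piano/origami, house 2 = brown/saxophone/chess, house 3 = black/clarinet/painting, house 4 = gray/trumpet/hiking.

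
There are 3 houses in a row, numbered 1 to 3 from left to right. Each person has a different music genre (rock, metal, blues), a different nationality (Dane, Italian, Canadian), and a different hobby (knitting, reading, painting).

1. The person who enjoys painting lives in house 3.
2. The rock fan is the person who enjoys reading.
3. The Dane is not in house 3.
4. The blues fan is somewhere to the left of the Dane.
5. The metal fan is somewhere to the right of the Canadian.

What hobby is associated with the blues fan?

Clue 1 places the person who enjoys painting in house 3.
The blues fan is in house 1 (clue 4).
From clue 4, the Dane must be in house 2.
House 1's nationality must be Canadian (nothing else left).
House 3's nationality must be Italian (nothing else left).
By clue 2, the rock fan is in house 2.
The person who enjoys reading is in house 2 (clue 2).
The only music genre still possible for house 3 is metal.
That leaves knitting as the hobby for house 1.
So: house 1 = blues/Canadian/knitting, house 2 = rock/Dane/reading, house 3 = metal/Italian/painting.

knitting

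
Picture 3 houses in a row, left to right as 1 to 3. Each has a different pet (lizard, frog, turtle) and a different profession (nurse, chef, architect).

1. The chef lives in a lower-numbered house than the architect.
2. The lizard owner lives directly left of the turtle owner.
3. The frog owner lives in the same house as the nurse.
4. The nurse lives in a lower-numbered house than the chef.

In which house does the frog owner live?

1

Clue 4: the nurse is in house 1.
Clue 4 places the chef in house 2.
So house 3 gets architect for profession.
By clue 3, the frog owner is in house 1.
That leaves turtle as the pet for house 3.
House 2 pet: only lizard fits.
So: house 1 = frog/nurse, house 2 = lizard/chef, house 3 = turtle/architect.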